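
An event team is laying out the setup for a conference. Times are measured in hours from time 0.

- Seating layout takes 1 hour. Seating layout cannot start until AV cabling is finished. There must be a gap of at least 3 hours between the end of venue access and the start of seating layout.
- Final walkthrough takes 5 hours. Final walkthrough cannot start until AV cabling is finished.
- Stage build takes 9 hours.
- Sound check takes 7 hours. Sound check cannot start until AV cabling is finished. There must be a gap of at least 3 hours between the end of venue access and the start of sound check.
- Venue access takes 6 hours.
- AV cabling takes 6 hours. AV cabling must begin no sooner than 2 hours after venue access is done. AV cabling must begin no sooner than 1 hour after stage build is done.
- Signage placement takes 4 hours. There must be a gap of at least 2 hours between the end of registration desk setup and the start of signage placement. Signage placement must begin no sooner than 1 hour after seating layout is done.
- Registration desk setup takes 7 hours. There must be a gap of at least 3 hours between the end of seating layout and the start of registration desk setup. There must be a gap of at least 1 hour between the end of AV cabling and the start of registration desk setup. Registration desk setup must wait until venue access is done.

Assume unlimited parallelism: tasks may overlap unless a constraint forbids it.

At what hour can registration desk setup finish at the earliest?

Stage build has no prerequisites, so it starts at hour 0 and finishes at hour 9.
Venue access has no prerequisites, so it starts at hour 0 and finishes at hour 6.
AV cabling needs all of venue access (finishes hour 6, plus 2-hour gap → hour 8); stage build (finishes hour 9, plus 1-hour gap → hour 10). That puts its earliest start at hour 10; it finishes at 10 + 6 = hour 16.
For seating layout: AV cabling (finishes hour 16); venue access (finishes hour 6, plus 3-hour gap → hour 9). Taking the maximum gives a start of hour 16, and it finishes at 16 + 1 = hour 17.
Registration desk setup needs all of seating layout (finishes hour 17, plus 3-hour gap → hour 20); AV cabling (finishes hour 16, plus 1-hour gap → hour 17); venue access (finishes hour 6). That puts its earliest start at hour 20; it finishes at 20 + 7 = hour 27.

27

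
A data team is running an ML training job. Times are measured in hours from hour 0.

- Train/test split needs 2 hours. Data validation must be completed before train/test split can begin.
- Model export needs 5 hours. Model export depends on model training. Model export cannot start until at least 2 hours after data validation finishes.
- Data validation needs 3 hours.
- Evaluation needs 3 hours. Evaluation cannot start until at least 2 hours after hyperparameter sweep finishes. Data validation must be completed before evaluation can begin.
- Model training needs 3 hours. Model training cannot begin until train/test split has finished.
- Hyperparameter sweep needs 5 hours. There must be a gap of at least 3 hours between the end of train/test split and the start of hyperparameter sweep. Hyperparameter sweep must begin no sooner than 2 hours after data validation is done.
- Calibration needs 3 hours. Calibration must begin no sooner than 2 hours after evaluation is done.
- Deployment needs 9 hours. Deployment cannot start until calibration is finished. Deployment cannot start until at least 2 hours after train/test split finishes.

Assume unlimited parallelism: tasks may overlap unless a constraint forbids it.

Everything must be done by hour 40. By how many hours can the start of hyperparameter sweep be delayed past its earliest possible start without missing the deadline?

Data validation can start immediately at hour 0; it finishes at hour 3.
Train/test split cannot begin until data validation (finishes hour 3). It runs from hour 3 to 3 + 2 = hour 5.
Hyperparameter sweep needs all of train/test split (finishes hour 5, plus 3-hour gap → hour 8); data validation (finishes hour 3, plus 2-hour gap → hour 5). That puts its earliest start at hour 8; it finishes at 8 + 5 = hour 13.

Working backward from the deadline:
Deployment has no dependents, so it just needs to finish by hour 40. Starting by 40 − 9 = hour 31 achieves that.
Calibration has to be done before deployment (must start by hour 31). That means finishing by hour 31, i.e. starting by 31 − 3 = hour 28.
Evaluation has to be done before calibration (must start by hour 28, minus 2-hour gap → hour 26). That means finishing by hour 26, i.e. starting by 26 − 3 = hour 23.
Since evaluation (must start by hour 23, minus 2-hour gap → hour 21) depends on it, hyperparameter sweep must finish by hour 21. Backing off its 5-hour duration gives a latest start of hour 16.
So hyperparameter sweep can start as early as hour 8 and as late as hour 16, giving 16 − 8 = 8 hours of slack.

8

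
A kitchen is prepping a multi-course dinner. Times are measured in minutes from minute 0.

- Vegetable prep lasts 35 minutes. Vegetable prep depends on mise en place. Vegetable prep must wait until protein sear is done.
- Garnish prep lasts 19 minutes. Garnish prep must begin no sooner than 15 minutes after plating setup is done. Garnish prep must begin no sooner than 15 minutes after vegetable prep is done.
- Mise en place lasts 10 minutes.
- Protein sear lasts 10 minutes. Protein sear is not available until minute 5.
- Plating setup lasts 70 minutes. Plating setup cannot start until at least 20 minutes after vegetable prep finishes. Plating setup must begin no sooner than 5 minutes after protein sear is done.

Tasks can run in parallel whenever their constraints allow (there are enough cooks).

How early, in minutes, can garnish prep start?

155

Protein sear waits on its own release at minute 5, so it starts at minute 5 and finishes at 5 + 10 = minute 15.
Mise en place can start immediately at minute 0; it finishes at minute 10.
Vegetable prep needs all of mise en place (finishes minute 10); protein sear (finishes minute 15). That puts its earliest start at minute 15; it finishes at 15 + 35 = minute 50.
For plating setup: vegetable prep (finishes minute 50, plus 20-minute gap → minute 70); protein sear (finishes minute 15, plus 5-minute gap → minute 20). Taking the maximum gives a start of minute 70, and it finishes at 70 + 70 = minute 140.
Garnish prep waits on plating setup (finishes minute 140, plus 15-minute gap → minute 155); vegetable prep (finishes minute 50, plus 15-minute gap → minute 65). The latest of these is minute 155, which is the earliest garnish prep can start.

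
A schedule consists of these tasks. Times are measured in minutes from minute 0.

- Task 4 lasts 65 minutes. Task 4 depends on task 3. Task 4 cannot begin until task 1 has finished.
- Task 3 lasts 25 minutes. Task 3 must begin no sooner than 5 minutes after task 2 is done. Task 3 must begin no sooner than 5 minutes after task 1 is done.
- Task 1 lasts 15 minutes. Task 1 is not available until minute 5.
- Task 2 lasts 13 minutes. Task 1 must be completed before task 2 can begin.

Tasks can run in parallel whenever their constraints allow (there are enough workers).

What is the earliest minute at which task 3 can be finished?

Task 1 waits on its own release at minute 5, so it starts at minute 5 and finishes at 5 + 15 = minute 20.
Task 2 cannot begin until task 1 (finishes minute 20). It runs from minute 20 to 20 + 13 = minute 33.
Task 3 needs all of task 2 (finishes minute 33, plus 5-minute gap → minute 38); task 1 (finishes minute 20, plus 5-minute gap → minute 25). That puts its earliest start at minute 38; it finishes at 38 + 25 = minute 63.

63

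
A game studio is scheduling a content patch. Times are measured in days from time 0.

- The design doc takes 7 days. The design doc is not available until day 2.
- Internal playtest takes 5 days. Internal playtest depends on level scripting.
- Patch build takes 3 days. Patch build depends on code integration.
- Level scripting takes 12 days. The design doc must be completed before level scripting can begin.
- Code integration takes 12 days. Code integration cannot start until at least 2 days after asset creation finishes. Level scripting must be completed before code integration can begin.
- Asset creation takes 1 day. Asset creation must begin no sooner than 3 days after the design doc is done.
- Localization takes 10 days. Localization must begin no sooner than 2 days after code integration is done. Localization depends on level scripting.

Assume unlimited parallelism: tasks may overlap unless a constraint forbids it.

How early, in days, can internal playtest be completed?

26

After its own release at day 2, the design doc can start at day 2 and finishes at day 9.
After the design doc (finishes day 9), level scripting can start at day 9 and finishes at day 21.
After level scripting (finishes day 21), internal playtest can start at day 21 and finishes at day 26.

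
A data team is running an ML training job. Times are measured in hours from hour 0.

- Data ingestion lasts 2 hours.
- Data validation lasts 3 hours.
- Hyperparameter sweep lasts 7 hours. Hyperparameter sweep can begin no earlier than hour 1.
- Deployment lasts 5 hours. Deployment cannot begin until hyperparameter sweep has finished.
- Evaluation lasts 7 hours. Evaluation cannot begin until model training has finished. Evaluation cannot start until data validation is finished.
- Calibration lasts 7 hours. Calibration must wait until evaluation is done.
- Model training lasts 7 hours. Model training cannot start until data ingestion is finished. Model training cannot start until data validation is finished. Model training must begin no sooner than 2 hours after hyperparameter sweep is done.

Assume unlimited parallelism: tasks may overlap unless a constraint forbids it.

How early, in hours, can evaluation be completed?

Hyperparameter sweep cannot begin until its own release at hour 1. It runs from hour 1 to 1 + 7 = hour 8.
Data validation can start immediately at hour 0; it finishes at hour 3.
Data ingestion has no prerequisites, so it starts at hour 0 and finishes at hour 2.
Model training cannot start until data ingestion (finishes hour 2); data validation (finishes hour 3); hyperparameter sweep (finishes hour 8, plus 2-hour gap → hour 10). The controlling bound is hour 10, so model training finishes at 10 + 7 = hour 17.
For evaluation: model training (finishes hour 17); data validation (finishes hour 3). Taking the maximum gives a start of hour 17, and it finishes at 17 + 7 = hour 24.

24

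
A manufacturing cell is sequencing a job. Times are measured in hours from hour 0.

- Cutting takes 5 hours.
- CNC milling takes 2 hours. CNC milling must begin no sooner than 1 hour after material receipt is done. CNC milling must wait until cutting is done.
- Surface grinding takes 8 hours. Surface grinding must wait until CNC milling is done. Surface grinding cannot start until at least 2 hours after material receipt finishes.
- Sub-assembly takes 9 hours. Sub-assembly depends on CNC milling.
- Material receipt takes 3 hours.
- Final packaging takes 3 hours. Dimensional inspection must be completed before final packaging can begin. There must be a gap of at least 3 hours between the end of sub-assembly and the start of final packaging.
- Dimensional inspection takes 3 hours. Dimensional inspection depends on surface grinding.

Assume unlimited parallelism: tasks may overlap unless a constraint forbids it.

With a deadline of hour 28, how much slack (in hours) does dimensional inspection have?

7

Cutting has no prerequisites, so it starts at hour 0 and finishes at hour 5.
Nothing blocks material receipt, so it runs from hour 0 to hour 3.
CNC milling needs all of material receipt (finishes hour 3, plus 1-hour gap → hour 4); cutting (finishes hour 5). That puts its earliest start at hour 5; it finishes at 5 + 2 = hour 7.
Surface grinding cannot start until CNC milling (finishes hour 7); material receipt (finishes hour 3, plus 2-hour gap → hour 5). The controlling bound is hour 7, so surface grinding finishes at 7 + 8 = hour 15.
After surface grinding (finishes hour 15), dimensional inspection can start at hour 15 and finishes at hour 18.

Working backward from the deadline:
Final packaging must finish by hour 28; it takes 3 hours, so it must start by 28 − 3 = hour 25.
Dimensional inspection has to be done before final packaging (must start by hour 25). That means finishing by hour 25, i.e. starting by 25 − 3 = hour 22.
So dimensional inspection can start as early as hour 15 and as late as hour 22, giving 22 − 15 = 7 hours of slack.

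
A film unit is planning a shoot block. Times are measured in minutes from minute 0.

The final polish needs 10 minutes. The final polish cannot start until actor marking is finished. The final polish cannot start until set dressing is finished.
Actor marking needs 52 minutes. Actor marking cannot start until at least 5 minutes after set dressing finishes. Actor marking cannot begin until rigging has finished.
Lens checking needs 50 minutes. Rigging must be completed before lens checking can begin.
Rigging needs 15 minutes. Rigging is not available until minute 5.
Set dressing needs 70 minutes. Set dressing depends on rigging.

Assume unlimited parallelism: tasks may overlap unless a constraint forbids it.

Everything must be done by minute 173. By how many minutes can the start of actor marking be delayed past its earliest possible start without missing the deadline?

After its own release at minute 5, rigging can start at minute 5 and finishes at minute 20.
After rigging (finishes minute 20), set dressing can start at minute 20 and finishes at minute 90.
Actor marking has to wait for set dressing (finishes minute 90, plus 5-minute gap → minute 95); rigging (finishes minute 20). The latest of these is minute 95, so actor marking runs minute 95 to 95 + 52 = minute 147.

Working backward from the deadline:
To finish by minute 173, the final polish (duration 10) must start no later than minute 163.
Actor marking must finish before the final polish (must start by minute 163). With a 52-minute duration, actor marking must start by 163 − 52 = minute 111.
So actor marking can start as early as minute 95 and as late as minute 111, giving 111 − 95 = 16 minutes of slack.

16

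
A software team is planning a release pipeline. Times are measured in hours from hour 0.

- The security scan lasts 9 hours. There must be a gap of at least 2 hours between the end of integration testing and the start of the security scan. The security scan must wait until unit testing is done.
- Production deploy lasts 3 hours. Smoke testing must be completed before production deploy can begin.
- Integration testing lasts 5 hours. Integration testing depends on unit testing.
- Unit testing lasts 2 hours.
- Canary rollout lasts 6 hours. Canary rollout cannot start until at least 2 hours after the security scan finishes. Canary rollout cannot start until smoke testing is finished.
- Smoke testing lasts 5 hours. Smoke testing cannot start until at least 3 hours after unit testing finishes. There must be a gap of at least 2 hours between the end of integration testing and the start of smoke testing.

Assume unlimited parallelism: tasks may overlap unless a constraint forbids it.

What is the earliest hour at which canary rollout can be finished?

26

Unit testing can start immediately at hour 0; it finishes at hour 2.
Integration testing waits on unit testing (finishes hour 2), so it starts at hour 2 and finishes at 2 + 5 = hour 7.
Smoke testing cannot start until unit testing (finishes hour 2, plus 3-hour gap → hour 5); integration testing (finishes hour 7, plus 2-hour gap → hour 9). The controlling bound is hour 9, so smoke testing finishes at 9 + 5 = hour 14.
For the security scan: integration testing (finishes hour 7, plus 2-hour gap → hour 9); unit testing (finishes hour 2). Taking the maximum gives a start of hour 9, and it finishes at 9 + 9 = hour 18.
Canary rollout needs all of the security scan (finishes hour 18, plus 2-hour gap → hour 20); smoke testing (finishes hour 14). That puts its earliest start at hour 20; it finishes at 20 + 6 = hour 26.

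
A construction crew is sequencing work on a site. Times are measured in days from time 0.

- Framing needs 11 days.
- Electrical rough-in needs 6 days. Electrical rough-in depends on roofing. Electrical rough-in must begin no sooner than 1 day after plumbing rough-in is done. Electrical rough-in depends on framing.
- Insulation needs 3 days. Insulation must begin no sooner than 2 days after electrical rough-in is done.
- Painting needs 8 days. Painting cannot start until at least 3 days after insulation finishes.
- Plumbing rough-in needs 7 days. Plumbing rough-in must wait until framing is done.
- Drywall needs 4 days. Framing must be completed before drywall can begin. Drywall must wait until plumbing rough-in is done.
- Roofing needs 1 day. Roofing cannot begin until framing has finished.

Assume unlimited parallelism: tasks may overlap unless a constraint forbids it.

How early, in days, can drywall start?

18

Framing can start immediately at day 0; it finishes at day 11.
After framing (finishes day 11), plumbing rough-in can start at day 11 and finishes at day 18.
Drywall waits on framing (finishes day 11); plumbing rough-in (finishes day 18). The latest of these is day 18, which is the earliest drywall can start.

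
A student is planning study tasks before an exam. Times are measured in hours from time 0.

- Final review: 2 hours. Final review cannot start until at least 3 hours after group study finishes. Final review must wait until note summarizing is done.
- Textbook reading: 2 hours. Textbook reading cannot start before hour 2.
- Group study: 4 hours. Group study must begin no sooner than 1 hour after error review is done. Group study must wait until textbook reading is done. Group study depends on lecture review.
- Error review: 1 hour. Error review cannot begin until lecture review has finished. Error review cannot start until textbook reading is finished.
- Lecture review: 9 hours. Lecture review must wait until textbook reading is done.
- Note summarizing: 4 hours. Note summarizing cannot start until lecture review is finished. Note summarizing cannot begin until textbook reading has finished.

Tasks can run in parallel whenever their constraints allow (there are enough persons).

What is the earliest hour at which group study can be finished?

19

Textbook reading waits on its own release at hour 2, so it starts at hour 2 and finishes at 2 + 2 = hour 4.
Lecture review waits on textbook reading (finishes hour 4), so it starts at hour 4 and finishes at 4 + 9 = hour 13.
For error review: lecture review (finishes hour 13); textbook reading (finishes hour 4). Taking the maximum gives a start of hour 13, and it finishes at 13 + 1 = hour 14.
Group study has to wait for error review (finishes hour 14, plus 1-hour gap → hour 15); textbook reading (finishes hour 4); lecture review (finishes hour 13). The latest of these is hour 15, so group study runs hour 15 to 15 + 4 = hour 19.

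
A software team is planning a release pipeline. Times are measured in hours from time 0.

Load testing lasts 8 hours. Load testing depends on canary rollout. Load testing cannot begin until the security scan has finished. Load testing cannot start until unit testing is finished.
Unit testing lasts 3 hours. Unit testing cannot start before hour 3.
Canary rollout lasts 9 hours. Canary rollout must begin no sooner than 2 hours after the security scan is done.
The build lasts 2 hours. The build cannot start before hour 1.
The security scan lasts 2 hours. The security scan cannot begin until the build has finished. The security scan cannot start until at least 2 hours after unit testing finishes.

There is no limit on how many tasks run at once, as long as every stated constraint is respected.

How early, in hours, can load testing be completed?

29

Unit testing cannot begin until its own release at hour 3. It runs from hour 3 to 3 + 3 = hour 6.
The build waits on its own release at hour 1, so it starts at hour 1 and finishes at 1 + 2 = hour 3.
The security scan has to wait for the build (finishes hour 3); unit testing (finishes hour 6, plus 2-hour gap → hour 8). The latest of these is hour 8, so the security scan runs hour 8 to 8 + 2 = hour 10.
After the security scan (finishes hour 10, plus 2-hour gap → hour 12), canary rollout can start at hour 12 and finishes at hour 21.
Load testing has to wait for canary rollout (finishes hour 21); the security scan (finishes hour 10); unit testing (finishes hour 6). The latest of these is hour 21, so load testing runs hour 21 to 21 + 8 = hour 29.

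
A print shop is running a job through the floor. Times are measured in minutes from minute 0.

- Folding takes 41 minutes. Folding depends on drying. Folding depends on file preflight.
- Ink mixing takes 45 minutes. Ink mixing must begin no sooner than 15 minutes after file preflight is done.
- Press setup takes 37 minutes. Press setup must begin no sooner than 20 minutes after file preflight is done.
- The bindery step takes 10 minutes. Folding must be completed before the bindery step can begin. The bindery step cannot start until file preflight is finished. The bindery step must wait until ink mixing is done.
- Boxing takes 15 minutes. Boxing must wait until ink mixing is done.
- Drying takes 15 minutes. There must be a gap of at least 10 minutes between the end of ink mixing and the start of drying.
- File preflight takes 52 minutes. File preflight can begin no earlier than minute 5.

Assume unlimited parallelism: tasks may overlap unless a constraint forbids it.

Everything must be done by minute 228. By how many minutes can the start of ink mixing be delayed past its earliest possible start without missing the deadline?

File preflight cannot begin until its own release at minute 5. It runs from minute 5 to 5 + 52 = minute 57.
After file preflight (finishes minute 57, plus 15-minute gap → minute 72), ink mixing can start at minute 72 and finishes at minute 117.

Working backward from the deadline:
The bindery step has no dependents, so it just needs to finish by minute 228. Starting by 228 − 10 = minute 218 achieves that.
Folding must finish before the bindery step (must start by minute 218). With a 41-minute duration, folding must start by 218 − 41 = minute 177.
Since folding (must start by minute 177) depends on it, drying must finish by minute 177. Backing off its 15-minute duration gives a latest start of minute 162.
Nothing follows boxing; the deadline of minute 228 is its only limit. It must start by 228 − 15 = minute 213.
Ink mixing feeds drying (must start by minute 162, minus 10-minute gap → minute 152); the bindery step (must start by minute 218); boxing (must start by minute 213). Taking the minimum, ink mixing must finish by minute 152 and start by 152 − 45 = minute 107.
So ink mixing can start as early as minute 72 and as late as minute 107, giving 107 − 72 = 35 minutes of slack.

35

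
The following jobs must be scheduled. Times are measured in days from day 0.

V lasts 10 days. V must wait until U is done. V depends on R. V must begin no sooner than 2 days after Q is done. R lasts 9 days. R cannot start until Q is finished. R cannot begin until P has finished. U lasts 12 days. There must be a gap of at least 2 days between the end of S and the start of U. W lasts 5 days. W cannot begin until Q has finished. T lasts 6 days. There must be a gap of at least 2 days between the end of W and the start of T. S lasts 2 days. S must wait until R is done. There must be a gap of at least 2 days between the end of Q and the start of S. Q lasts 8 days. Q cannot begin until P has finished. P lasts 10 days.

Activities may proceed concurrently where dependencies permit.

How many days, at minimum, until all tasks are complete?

53

P has no prerequisites, so it starts at day 0 and finishes at day 10.
Q cannot begin until P (finishes day 10). It runs from day 10 to 10 + 8 = day 18.
W waits on Q (finishes day 18), so it starts at day 18 and finishes at 18 + 5 = day 23.
After W (finishes day 23, plus 2-day gap → day 25), T can start at day 25 and finishes at day 31.
For R: Q (finishes day 18); P (finishes day 10). Taking the maximum gives a start of day 18, and it finishes at 18 + 9 = day 27.
For S: R (finishes day 27); Q (finishes day 18, plus 2-day gap → day 20). Taking the maximum gives a start of day 27, and it finishes at 27 + 2 = day 29.
After S (finishes day 29, plus 2-day gap → day 31), U can start at day 31 and finishes at day 43.
V cannot start until U (finishes day 43); R (finishes day 27); Q (finishes day 18, plus 2-day gap → day 20). The controlling bound is day 43, so V finishes at 43 + 10 = day 53.
All tasks are finished once the last one completes. Finish times: P at 10, Q at 18, R at 27, S at 29, T at 31, U at 43, V at 53, W at 23. The latest is day 53.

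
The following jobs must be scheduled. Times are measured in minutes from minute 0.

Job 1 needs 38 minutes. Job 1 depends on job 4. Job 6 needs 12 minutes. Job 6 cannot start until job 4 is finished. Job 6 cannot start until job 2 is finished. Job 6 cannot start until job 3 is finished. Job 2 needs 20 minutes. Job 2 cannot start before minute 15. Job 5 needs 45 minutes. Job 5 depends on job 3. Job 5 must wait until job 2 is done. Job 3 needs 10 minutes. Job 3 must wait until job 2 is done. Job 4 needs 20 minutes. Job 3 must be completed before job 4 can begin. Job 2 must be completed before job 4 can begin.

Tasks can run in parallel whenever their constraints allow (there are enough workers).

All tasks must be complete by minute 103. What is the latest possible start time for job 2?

Nothing follows job 1; the deadline of minute 103 is its only limit. It must start by 103 − 38 = minute 65.
Job 6 must finish by minute 103; it takes 12 minutes, so it must start by 103 − 12 = minute 91.
Job 4 feeds job 1 (must start by minute 65); job 6 (must start by minute 91). Taking the minimum, job 4 must finish by minute 65 and start by 65 − 20 = minute 45.
Job 5 has no dependents, so it just needs to finish by minute 103. Starting by 103 − 45 = minute 58 achieves that.
Job 3 feeds job 4 (must start by minute 45); job 5 (must start by minute 58); job 6 (must start by minute 91). Taking the minimum, job 3 must finish by minute 45 and start by 45 − 10 = minute 35.
Job 2 feeds job 3 (must start by minute 35); job 4 (must start by minute 45); job 5 (must start by minute 58); job 6 (must start by minute 91). Taking the minimum, job 2 must finish by minute 35 and start by 35 − 20 = minute 15.

15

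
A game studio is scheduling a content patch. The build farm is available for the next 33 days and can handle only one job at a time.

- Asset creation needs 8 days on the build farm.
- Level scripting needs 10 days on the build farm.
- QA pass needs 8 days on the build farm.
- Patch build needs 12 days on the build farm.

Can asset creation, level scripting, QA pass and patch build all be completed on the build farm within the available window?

Running back to back, the jobs need 8 + 10 + 8 + 12 = 38 days on the build farm.
Since 38 > 33, they cannot all fit.

No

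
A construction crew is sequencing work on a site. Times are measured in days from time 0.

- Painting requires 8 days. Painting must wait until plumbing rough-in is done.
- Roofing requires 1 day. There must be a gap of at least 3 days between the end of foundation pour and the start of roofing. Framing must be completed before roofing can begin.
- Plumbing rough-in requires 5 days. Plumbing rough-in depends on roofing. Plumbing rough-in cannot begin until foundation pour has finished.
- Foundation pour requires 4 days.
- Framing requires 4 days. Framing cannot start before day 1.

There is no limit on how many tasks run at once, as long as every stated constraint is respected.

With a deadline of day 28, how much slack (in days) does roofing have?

7

Framing cannot begin until its own release at day 1. It runs from day 1 to 1 + 4 = day 5.
Nothing blocks foundation pour, so it runs from day 0 to day 4.
Roofing has to wait for foundation pour (finishes day 4, plus 3-day gap → day 7); framing (finishes day 5). The latest of these is day 7, so roofing runs day 7 to 7 + 1 = day 8.

Working backward from the deadline:
Nothing follows painting; the deadline of day 28 is its only limit. It must start by 28 − 8 = day 20.
Plumbing rough-in must finish before painting (must start by day 20). With a 5-day duration, plumbing rough-in must start by 20 − 5 = day 15.
Since plumbing rough-in (must start by day 15) depends on it, roofing must finish by day 15. Backing off its 1-day duration gives a latest start of day 14.
So roofing can start as early as day 7 and as late as day 14, giving 14 − 7 = 7 days of slack.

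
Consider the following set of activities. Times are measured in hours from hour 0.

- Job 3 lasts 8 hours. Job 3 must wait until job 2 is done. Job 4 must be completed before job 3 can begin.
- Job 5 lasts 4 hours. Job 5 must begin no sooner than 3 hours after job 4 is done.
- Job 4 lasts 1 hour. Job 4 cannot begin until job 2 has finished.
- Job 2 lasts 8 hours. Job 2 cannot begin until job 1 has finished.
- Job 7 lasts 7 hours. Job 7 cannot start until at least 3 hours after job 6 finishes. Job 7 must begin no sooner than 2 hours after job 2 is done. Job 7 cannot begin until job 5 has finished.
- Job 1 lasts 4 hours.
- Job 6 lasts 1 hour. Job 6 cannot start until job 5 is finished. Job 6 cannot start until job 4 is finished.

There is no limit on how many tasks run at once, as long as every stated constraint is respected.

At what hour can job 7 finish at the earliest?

Nothing blocks job 1, so it runs from hour 0 to hour 4.
Job 2 waits on job 1 (finishes hour 4), so it starts at hour 4 and finishes at 4 + 8 = hour 12.
Job 4 waits on job 2 (finishes hour 12), so it starts at hour 12 and finishes at 12 + 1 = hour 13.
Job 5 waits on job 4 (finishes hour 13, plus 3-hour gap → hour 16), so it starts at hour 16 and finishes at 16 + 4 = hour 20.
Job 6 needs all of job 5 (finishes hour 20); job 4 (finishes hour 13). That puts its earliest start at hour 20; it finishes at 20 + 1 = hour 21.
Job 7 has to wait for job 6 (finishes hour 21, plus 3-hour gap → hour 24); job 2 (finishes hour 12, plus 2-hour gap → hour 14); job 5 (finishes hour 20). The latest of these is hour 24, so job 7 runs hour 24 to 24 + 7 = hour 31.

31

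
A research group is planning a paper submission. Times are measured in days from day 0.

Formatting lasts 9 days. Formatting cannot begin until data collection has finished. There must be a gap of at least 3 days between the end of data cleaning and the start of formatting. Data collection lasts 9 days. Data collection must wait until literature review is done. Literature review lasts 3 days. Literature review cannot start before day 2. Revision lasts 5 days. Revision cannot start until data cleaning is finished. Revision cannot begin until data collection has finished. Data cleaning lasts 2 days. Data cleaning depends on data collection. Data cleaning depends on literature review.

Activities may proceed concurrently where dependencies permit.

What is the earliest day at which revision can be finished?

21

Literature review waits on its own release at day 2, so it starts at day 2 and finishes at 2 + 3 = day 5.
After literature review (finishes day 5), data collection can start at day 5 and finishes at day 14.
Data cleaning cannot start until data collection (finishes day 14); literature review (finishes day 5). The controlling bound is day 14, so data cleaning finishes at 14 + 2 = day 16.
Revision cannot start until data cleaning (finishes day 16); data collection (finishes day 14). The controlling bound is day 16, so revision finishes at 16 + 5 = day 21.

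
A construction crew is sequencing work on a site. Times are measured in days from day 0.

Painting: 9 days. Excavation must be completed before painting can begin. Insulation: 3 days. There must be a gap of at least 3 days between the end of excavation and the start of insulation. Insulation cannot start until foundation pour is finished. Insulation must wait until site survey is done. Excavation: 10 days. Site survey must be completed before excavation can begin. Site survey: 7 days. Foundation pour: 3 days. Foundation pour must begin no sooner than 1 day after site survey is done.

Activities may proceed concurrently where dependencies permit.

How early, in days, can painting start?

Site survey has no prerequisites, so it starts at day 0 and finishes at day 7.
After site survey (finishes day 7), excavation can start at day 7 and finishes at day 17.
Painting waits on excavation (finishes day 17), so the earliest it can start is day 17.

17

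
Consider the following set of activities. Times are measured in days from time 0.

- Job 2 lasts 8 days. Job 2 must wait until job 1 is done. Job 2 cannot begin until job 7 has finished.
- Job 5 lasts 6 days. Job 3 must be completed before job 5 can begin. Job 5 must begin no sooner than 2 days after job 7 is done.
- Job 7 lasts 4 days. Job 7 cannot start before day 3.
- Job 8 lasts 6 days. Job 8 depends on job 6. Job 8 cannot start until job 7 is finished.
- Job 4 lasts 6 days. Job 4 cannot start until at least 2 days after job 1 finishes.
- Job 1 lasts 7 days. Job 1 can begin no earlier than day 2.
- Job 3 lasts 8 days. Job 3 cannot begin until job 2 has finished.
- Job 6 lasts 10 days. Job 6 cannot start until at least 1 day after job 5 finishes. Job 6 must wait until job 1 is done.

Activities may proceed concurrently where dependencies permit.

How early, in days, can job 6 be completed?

42

Job 7 cannot begin until its own release at day 3. It runs from day 3 to 3 + 4 = day 7.
Job 1 waits on its own release at day 2, so it starts at day 2 and finishes at 2 + 7 = day 9.
Job 2 cannot start until job 1 (finishes day 9); job 7 (finishes day 7). The controlling bound is day 9, so job 2 finishes at 9 + 8 = day 17.
Job 3 cannot begin until job 2 (finishes day 17). It runs from day 17 to 17 + 8 = day 25.
For job 5: job 3 (finishes day 25); job 7 (finishes day 7, plus 2-day gap → day 9). Taking the maximum gives a start of day 25, and it finishes at 25 + 6 = day 31.
Job 6 cannot start until job 5 (finishes day 31, plus 1-day gap → day 32); job 1 (finishes day 9). The controlling bound is day 32, so job 6 finishes at 32 + 10 = day 42.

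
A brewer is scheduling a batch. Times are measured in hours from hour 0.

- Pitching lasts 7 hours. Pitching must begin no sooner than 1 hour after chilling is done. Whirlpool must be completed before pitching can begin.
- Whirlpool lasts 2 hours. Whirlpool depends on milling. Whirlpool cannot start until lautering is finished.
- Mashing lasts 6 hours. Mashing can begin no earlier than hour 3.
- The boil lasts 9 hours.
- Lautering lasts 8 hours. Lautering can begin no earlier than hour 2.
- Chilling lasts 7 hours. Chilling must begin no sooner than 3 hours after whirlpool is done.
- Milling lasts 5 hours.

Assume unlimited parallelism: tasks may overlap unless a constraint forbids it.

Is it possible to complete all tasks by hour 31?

Yes

The boil has no prerequisites, so it starts at hour 0 and finishes at hour 9.
After its own release at hour 2, lautering can start at hour 2 and finishes at hour 10.
Mashing cannot begin until its own release at hour 3. It runs from hour 3 to 3 + 6 = hour 9.
Nothing blocks milling, so it runs from hour 0 to hour 5.
Whirlpool needs all of milling (finishes hour 5); lautering (finishes hour 10). That puts its earliest start at hour 10; it finishes at 10 + 2 = hour 12.
Chilling cannot begin until whirlpool (finishes hour 12, plus 3-hour gap → hour 15). It runs from hour 15 to 15 + 7 = hour 22.
For pitching: chilling (finishes hour 22, plus 1-hour gap → hour 23); whirlpool (finishes hour 12). Taking the maximum gives a start of hour 23, and it finishes at 23 + 7 = hour 30.
Every task is finished by hour 30, which is no later than the deadline of 31, so the schedule is feasible.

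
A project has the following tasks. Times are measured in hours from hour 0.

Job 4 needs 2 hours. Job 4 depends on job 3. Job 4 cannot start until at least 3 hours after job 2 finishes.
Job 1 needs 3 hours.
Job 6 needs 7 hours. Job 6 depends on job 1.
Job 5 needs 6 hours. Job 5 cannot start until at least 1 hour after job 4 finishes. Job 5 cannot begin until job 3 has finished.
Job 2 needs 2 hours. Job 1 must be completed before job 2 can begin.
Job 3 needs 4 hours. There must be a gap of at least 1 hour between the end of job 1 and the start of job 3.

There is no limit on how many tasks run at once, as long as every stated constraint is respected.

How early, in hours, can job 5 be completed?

17

Job 1 can start immediately at hour 0; it finishes at hour 3.
Job 3 waits on job 1 (finishes hour 3, plus 1-hour gap → hour 4), so it starts at hour 4 and finishes at 4 + 4 = hour 8.
Job 2 waits on job 1 (finishes hour 3), so it starts at hour 3 and finishes at 3 + 2 = hour 5.
For job 4: job 3 (finishes hour 8); job 2 (finishes hour 5, plus 3-hour gap → hour 8). Taking the maximum gives a start of hour 8, and it finishes at 8 + 2 = hour 10.
Job 5 has to wait for job 4 (finishes hour 10, plus 1-hour gap → hour 11); job 3 (finishes hour 8). The latest of these is hour 11, so job 5 runs hour 11 to 11 + 6 = hour 17.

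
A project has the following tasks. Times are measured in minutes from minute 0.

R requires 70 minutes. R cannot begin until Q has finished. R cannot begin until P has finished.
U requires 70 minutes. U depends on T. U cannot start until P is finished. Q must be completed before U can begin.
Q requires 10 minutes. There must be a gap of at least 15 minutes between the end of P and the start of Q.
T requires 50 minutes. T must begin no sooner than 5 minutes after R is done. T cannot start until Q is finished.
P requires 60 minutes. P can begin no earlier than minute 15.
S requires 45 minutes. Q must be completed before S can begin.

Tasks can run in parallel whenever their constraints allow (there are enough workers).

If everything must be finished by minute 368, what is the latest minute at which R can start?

To finish by minute 368, U (duration 70) must start no later than minute 298.
T feeds into U (must start by minute 298); so T must finish by minute 298 and therefore start by minute 248.
R must finish before T (must start by minute 248, minus 5-minute gap → minute 243). With a 70-minute duration, R must start by 243 − 70 = minute 173.

173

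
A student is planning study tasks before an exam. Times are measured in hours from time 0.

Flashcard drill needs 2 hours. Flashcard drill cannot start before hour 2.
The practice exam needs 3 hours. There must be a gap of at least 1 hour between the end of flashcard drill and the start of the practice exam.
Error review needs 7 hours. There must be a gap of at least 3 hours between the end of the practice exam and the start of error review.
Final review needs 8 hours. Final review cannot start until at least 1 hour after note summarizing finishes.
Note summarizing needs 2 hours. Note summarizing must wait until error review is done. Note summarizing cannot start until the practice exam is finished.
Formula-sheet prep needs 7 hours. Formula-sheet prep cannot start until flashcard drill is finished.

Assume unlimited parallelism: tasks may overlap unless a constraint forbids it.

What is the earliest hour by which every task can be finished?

Flashcard drill waits on its own release at hour 2, so it starts at hour 2 and finishes at 2 + 2 = hour 4.
Formula-sheet prep cannot begin until flashcard drill (finishes hour 4). It runs from hour 4 to 4 + 7 = hour 11.
After flashcard drill (finishes hour 4, plus 1-hour gap → hour 5), the practice exam can start at hour 5 and finishes at hour 8.
Error review cannot begin until the practice exam (finishes hour 8, plus 3-hour gap → hour 11). It runs from hour 11 to 11 + 7 = hour 18.
For note summarizing: error review (finishes hour 18); the practice exam (finishes hour 8). Taking the maximum gives a start of hour 18, and it finishes at 18 + 2 = hour 20.
Final review waits on note summarizing (finishes hour 20, plus 1-hour gap → hour 21), so it starts at hour 21 and finishes at 21 + 8 = hour 29.
All tasks are finished once the last one completes. Finish times: Flashcard drill at 4, The practice exam at 8, Error review at 18, Note summarizing at 20, Formula-sheet prep at 11, Final review at 29. The latest is hour 29.

29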